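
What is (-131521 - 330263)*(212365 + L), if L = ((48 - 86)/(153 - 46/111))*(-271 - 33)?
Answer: -1661548832586168/16937 ≈ -9.8102e+10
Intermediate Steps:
L = 1282272/16937 (L = -38/(153 - 46*1/111)*(-304) = -38/(153 - 46/111)*(-304) = -38/16937/111*(-304) = -38*111/16937*(-304) = -4218/16937*(-304) = 1282272/16937 ≈ 75.708)
(-131521 - 330263)*(212365 + L) = (-131521 - 330263)*(212365 + 1282272/16937) = -461784*3598108277/16937 = -1661548832586168/16937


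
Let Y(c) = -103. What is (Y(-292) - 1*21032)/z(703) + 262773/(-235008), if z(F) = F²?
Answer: -14981297293/12904785408 ≈ -1.1609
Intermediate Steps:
(Y(-292) - 1*21032)/z(703) + 262773/(-235008) = (-103 - 1*21032)/(703²) + 262773/(-235008) = (-103 - 21032)/494209 + 262773*(-1/235008) = -21135*1/494209 - 29197/26112 = -21135/494209 - 29197/26112 = -14981297293/12904785408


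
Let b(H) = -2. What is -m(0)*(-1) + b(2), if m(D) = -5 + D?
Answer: -7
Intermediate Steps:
-m(0)*(-1) + b(2) = -(-5 + 0)*(-1) - 2 = -1*(-5)*(-1) - 2 = 5*(-1) - 2 = -5 - 2 = -7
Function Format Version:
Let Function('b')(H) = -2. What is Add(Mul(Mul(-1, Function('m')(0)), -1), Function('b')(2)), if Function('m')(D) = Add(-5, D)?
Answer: -7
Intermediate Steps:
Add(Mul(Mul(-1, Function('m')(0)), -1), Function('b')(2)) = Add(Mul(Mul(-1, Add(-5, 0)), -1), -2) = Add(Mul(Mul(-1, -5), -1), -2) = Add(Mul(5, -1), -2) = Add(-5, -2) = -7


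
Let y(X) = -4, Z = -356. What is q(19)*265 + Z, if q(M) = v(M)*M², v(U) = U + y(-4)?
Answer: 1434619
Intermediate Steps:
v(U) = -4 + U (v(U) = U - 4 = -4 + U)
q(M) = M²*(-4 + M) (q(M) = (-4 + M)*M² = M²*(-4 + M))
q(19)*265 + Z = (19²*(-4 + 19))*265 - 356 = (361*15)*265 - 356 = 5415*265 - 356 = 1434975 - 356 = 1434619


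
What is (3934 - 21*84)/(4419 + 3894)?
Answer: 2170/8313 ≈ 0.26104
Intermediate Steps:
(3934 - 21*84)/(4419 + 3894) = (3934 - 1764)/8313 = 2170*(1/8313) = 2170/8313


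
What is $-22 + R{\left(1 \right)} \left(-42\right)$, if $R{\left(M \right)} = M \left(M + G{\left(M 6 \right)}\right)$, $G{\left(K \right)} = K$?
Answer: $-316$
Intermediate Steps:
$R{\left(M \right)} = 7 M^{2}$ ($R{\left(M \right)} = M \left(M + M 6\right) = M \left(M + 6 M\right) = M 7 M = 7 M^{2}$)
$-22 + R{\left(1 \right)} \left(-42\right) = -22 + 7 \cdot 1^{2} \left(-42\right) = -22 + 7 \cdot 1 \left(-42\right) = -22 + 7 \left(-42\right) = -22 - 294 = -316$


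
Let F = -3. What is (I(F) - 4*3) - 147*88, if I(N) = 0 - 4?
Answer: -12952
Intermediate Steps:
I(N) = -4
(I(F) - 4*3) - 147*88 = (-4 - 4*3) - 147*88 = (-4 - 12) - 12936 = -16 - 12936 = -12952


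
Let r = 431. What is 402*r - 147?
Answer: 173115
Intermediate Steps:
402*r - 147 = 402*431 - 147 = 173262 - 147 = 173115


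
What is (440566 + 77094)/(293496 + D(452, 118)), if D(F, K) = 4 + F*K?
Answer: 129415/86709 ≈ 1.4925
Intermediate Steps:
(440566 + 77094)/(293496 + D(452, 118)) = (440566 + 77094)/(293496 + (4 + 452*118)) = 517660/(293496 + (4 + 53336)) = 517660/(293496 + 53340) = 517660/346836 = 517660*(1/346836) = 129415/86709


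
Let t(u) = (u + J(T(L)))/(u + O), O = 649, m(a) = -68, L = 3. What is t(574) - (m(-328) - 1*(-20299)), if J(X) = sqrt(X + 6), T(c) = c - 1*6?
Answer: -24741939/1223 + sqrt(3)/1223 ≈ -20231.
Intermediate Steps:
T(c) = -6 + c (T(c) = c - 6 = -6 + c)
J(X) = sqrt(6 + X)
t(u) = (u + sqrt(3))/(649 + u) (t(u) = (u + sqrt(6 + (-6 + 3)))/(u + 649) = (u + sqrt(6 - 3))/(649 + u) = (u + sqrt(3))/(649 + u))
t(574) - (m(-328) - 1*(-20299)) = (574 + sqrt(3))/(649 + 574) - (-68 - 1*(-20299)) = (574 + sqrt(3))/1223 - (-68 + 20299) = (574 + sqrt(3))/1223 - 1*20231 = (574/1223 + sqrt(3)/1223) - 20231 = -24741939/1223 + sqrt(3)/1223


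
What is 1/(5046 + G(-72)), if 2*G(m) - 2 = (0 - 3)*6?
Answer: 1/5038 ≈ 0.00019849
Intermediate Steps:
G(m) = -8 (G(m) = 1 + ((0 - 3)*6)/2 = 1 + (-3*6)/2 = 1 + (½)*(-18) = 1 - 9 = -8)
1/(5046 + G(-72)) = 1/(5046 - 8) = 1/5038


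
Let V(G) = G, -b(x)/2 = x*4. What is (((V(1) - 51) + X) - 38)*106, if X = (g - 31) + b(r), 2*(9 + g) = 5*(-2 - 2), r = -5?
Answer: -10388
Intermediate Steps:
b(x) = -8*x (b(x) = -2*x*4 = -8*x)
g = -19 (g = -9 + (5*(-2 - 2))/2 = -9 + (5*(-4))/2 = -9 + (1/2)*(-20) = -9 - 10 = -19)
X = -10 (X = (-19 - 31) - 8*(-5) = -50 + 40 = -10)
(((V(1) - 51) + X) - 38)*106 = (((1 - 51) - 10) - 38)*106 = ((-50 - 10) - 38)*106 = (-60 - 38)*106 = -98*106 = -10388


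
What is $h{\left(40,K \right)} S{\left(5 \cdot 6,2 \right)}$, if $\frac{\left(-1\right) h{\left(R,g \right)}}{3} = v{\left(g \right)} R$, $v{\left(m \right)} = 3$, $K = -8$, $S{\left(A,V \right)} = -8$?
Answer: $2880$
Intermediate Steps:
$h{\left(R,g \right)} = - 9 R$ ($h{\left(R,g \right)} = - 3 \cdot 3 R = - 9 R$)
$h{\left(40,K \right)} S{\left(5 \cdot 6,2 \right)} = \left(-9\right) 40 \left(-8\right) = \left(-360\right) \left(-8\right) = 2880$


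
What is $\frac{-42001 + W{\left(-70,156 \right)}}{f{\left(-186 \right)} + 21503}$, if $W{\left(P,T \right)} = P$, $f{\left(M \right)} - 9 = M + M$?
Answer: $- \frac{42071}{21140} \approx -1.9901$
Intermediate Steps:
$f{\left(M \right)} = 9 + 2 M$ ($f{\left(M \right)} = 9 + \left(M + M\right) = 9 + 2 M$)
$\frac{-42001 + W{\left(-70,156 \right)}}{f{\left(-186 \right)} + 21503} = \frac{-42001 - 70}{\left(9 + 2 \left(-186\right)\right) + 21503} = - \frac{42071}{\left(9 - 372\right) + 21503} = - \frac{42071}{-363 + 21503} = - \frac{42071}{21140}$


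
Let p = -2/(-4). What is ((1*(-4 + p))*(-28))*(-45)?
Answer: -4410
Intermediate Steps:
p = ½ (p = -2*(-¼) = ½ ≈ 0.50000)
((1*(-4 + p))*(-28))*(-45) = ((1*(-4 + ½))*(-28))*(-45) = ((1*(-7/2))*(-28))*(-45) = -7/2*(-28)*(-45) = 98*(-45) = -4410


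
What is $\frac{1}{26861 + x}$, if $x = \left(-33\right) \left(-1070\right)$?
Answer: $\frac{1}{62171} \approx 1.6085 \cdot 10^{-5}$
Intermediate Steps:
$x = 35310$
$\frac{1}{26861 + x} = \frac{1}{26861 + 35310} = \frac{1}{62171}$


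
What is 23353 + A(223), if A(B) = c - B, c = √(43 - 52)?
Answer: 23130 + 3*I ≈ 23130.0 + 3.0*I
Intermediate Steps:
c = 3*I (c = √(-9) = 3*I ≈ 3.0*I)
A(B) = -B + 3*I (A(B) = 3*I - B = -B + 3*I)
23353 + A(223) = 23353 + (-1*223 + 3*I) = 23353 + (-223 + 3*I) = 23130 + 3*I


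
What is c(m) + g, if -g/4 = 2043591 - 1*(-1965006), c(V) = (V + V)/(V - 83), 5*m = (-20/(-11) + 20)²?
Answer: -23682768036/1477 ≈ -1.6034e+7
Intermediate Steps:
m = 11520/121 (m = (-20/(-11) + 20)²/5 = (-20*(-1/11) + 20)²/5 = (20/11 + 20)²/5 = (240/11)²/5 = (⅕)*(57600/121) = 11520/121 ≈ 95.207)
c(V) = 2*V/(-83 + V) (c(V) = (2*V)/(-83 + V) = 2*V/(-83 + V))
g = -16034388 (g = -4*(2043591 - 1*(-1965006)) = -4*(2043591 + 1965006) = -4*4008597 = -16034388)
c(m) + g = 2*(11520/121)/(-83 + 11520/121) - 16034388 = 2*(11520/121)/(1477/121) - 16034388 = 2*(11520/121)*(121/1477) - 16034388 = 23040/1477 - 16034388 = -23682768036/1477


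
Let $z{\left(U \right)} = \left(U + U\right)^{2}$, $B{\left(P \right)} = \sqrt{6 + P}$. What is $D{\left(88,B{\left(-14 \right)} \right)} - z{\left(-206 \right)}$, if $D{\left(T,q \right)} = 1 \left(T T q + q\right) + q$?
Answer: $-169744 + 15492 i \sqrt{2} \approx -1.6974 \cdot 10^{5} + 21909.0 i$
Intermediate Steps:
$D{\left(T,q \right)} = 2 q + q T^{2}$ ($D{\left(T,q \right)} = 1 \left(T^{2} q + q\right) + q = 1 \left(q T^{2} + q\right) + q = 1 \left(q + q T^{2}\right) + q = \left(q + q T^{2}\right) + q = 2 q + q T^{2}$)
$z{\left(U \right)} = 4 U^{2}$ ($z{\left(U \right)} = \left(2 U\right)^{2} = 4 U^{2}$)
$D{\left(88,B{\left(-14 \right)} \right)} - z{\left(-206 \right)} = \sqrt{6 - 14} \left(2 + 88^{2}\right) - 4 \left(-206\right)^{2} = \sqrt{-8} \left(2 + 7744\right) - 4 \cdot 42436 = 2 i \sqrt{2} \cdot 7746 - 169744 = 15492 i \sqrt{2} - 169744 = -169744 + 15492 i \sqrt{2}$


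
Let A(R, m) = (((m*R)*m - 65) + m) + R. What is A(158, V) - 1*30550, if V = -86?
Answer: 1138025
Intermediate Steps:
A(R, m) = -65 + R + m + R*m**2 (A(R, m) = (((R*m)*m - 65) + m) + R = ((R*m**2 - 65) + m) + R = ((-65 + R*m**2) + m) + R = (-65 + m + R*m**2) + R = -65 + R + m + R*m**2)
A(158, V) - 1*30550 = (-65 + 158 - 86 + 158*(-86)**2) - 1*30550 = (-65 + 158 - 86 + 158*7396) - 30550 = (-65 + 158 - 86 + 1168568) - 30550 = 1168575 - 30550 = 1138025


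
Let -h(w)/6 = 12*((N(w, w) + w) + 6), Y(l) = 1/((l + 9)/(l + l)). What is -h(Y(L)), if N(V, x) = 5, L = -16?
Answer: 7848/7 ≈ 1121.1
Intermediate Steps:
Y(l) = 2*l/(9 + l) (Y(l) = 1/((9 + l)/((2*l))) = 1/((9 + l)*(1/(2*l))) = 1/((9 + l)/(2*l)) = 2*l/(9 + l))
h(w) = -792 - 72*w (h(w) = -72*((5 + w) + 6) = -72*(11 + w) = -6*(132 + 12*w) = -792 - 72*w)
-h(Y(L)) = -(-792 - 144*(-16)/(9 - 16)) = -(-792 - 144*(-16)/(-7)) = -(-792 - 144*(-16)*(-1)/7) = -(-792 - 72*32/7) = -(-792 - 2304/7) = -1*(-7848/7) = 7848/7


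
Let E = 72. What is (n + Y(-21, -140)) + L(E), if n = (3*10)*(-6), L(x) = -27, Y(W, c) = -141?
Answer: -348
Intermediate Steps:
n = -180 (n = 30*(-6) = -180)
(n + Y(-21, -140)) + L(E) = (-180 - 141) - 27 = -321 - 27 = -348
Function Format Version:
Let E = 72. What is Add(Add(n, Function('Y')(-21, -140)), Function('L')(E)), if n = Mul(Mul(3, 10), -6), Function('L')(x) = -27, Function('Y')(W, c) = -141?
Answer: -348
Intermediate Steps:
n = -180 (n = Mul(30, -6) = -180)
Add(Add(n, Function('Y')(-21, -140)), Function('L')(E)) = Add(Add(-180, -141), -27) = Add(-321, -27) = -348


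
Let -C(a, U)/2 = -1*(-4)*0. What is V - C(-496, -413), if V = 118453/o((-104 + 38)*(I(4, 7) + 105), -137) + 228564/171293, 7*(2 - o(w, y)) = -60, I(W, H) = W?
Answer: 142048101839/12675682 ≈ 11206.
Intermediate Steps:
C(a, U) = 0 (C(a, U) = -2*(-1*(-4))*0 = -8*0 = -2*0 = 0)
o(w, y) = 74/7 (o(w, y) = 2 - ⅐*(-60) = 2 + 60/7 = 74/7)
V = 142048101839/12675682 (V = 118453/(74/7) + 228564/171293 = 118453*(7/74) + 228564*(1/171293) = 829171/74 + 228564/171293 = 142048101839/12675682 ≈ 11206.)
V - C(-496, -413) = 142048101839/12675682 - 1*0 = 142048101839/12675682 + 0 = 142048101839/12675682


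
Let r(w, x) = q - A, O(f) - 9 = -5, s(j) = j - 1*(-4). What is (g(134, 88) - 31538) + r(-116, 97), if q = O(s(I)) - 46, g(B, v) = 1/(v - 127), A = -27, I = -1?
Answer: -1230568/39 ≈ -31553.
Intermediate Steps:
s(j) = 4 + j (s(j) = j + 4 = 4 + j)
g(B, v) = 1/(-127 + v)
O(f) = 4 (O(f) = 9 - 5 = 4)
q = -42 (q = 4 - 46 = -42)
r(w, x) = -15 (r(w, x) = -42 - 1*(-27) = -42 + 27 = -15)
(g(134, 88) - 31538) + r(-116, 97) = (1/(-127 + 88) - 31538) - 15 = (1/(-39) - 31538) - 15 = (-1/39 - 31538) - 15 = -1229983/39 - 15 = -1230568/39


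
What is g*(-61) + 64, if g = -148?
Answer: 9092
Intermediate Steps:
g*(-61) + 64 = -148*(-61) + 64 = 9028 + 64 = 9092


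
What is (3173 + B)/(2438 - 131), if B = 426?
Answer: 3599/2307 ≈ 1.5600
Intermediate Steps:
(3173 + B)/(2438 - 131) = (3173 + 426)/(2438 - 131) = 3599/2307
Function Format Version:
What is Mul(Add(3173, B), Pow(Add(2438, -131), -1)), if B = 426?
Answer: Rational(3599, 2307) ≈ 1.5600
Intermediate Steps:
Mul(Add(3173, B), Pow(Add(2438, -131), -1)) = Mul(Add(3173, 426), Pow(Add(2438, -131), -1)) = Mul(3599, Pow(2307, -1)) = Mul(3599, Rational(1, 2307)) = Rational(3599, 2307)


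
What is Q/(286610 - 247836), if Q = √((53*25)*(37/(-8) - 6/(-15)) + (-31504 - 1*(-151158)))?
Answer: 3*√202766/155096 ≈ 0.0087100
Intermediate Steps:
Q = 3*√202766/4 (Q = √(1325*(37*(-⅛) - 6*(-1/15)) + (-31504 + 151158)) = √(1325*(-37/8 + ⅖) + 119654) = √(1325*(-169/40) + 119654) = √(-44785/8 + 119654) = √(912447/8) = 3*√202766/4 ≈ 337.72)
Q/(286610 - 247836) = (3*√202766/4)/(286610 - 247836) = (3*√202766/4)/38774 = (3*√202766/4)*(1/38774) = 3*√202766/155096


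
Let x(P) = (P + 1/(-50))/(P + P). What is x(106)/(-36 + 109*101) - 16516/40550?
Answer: -38416476927/94330491800 ≈ -0.40725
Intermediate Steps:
x(P) = (-1/50 + P)/(2*P) (x(P) = (P - 1/50)/((2*P)) = (-1/50 + P)*(1/(2*P)) = (-1/50 + P)/(2*P))
x(106)/(-36 + 109*101) - 16516/40550 = ((1/100)*(-1 + 50*106)/106)/(-36 + 109*101) - 16516/40550 = ((1/100)*(1/106)*(-1 + 5300))/(-36 + 11009) - 16516*1/40550 = ((1/100)*(1/106)*5299)/10973 - 8258/20275 = (5299/10600)*(1/10973) - 8258/20275 = 5299/116313800 - 8258/20275 = -38416476927/94330491800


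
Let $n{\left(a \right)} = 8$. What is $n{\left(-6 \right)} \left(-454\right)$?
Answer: $-3632$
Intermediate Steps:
$n{\left(-6 \right)} \left(-454\right) = 8 \left(-454\right) = -3632$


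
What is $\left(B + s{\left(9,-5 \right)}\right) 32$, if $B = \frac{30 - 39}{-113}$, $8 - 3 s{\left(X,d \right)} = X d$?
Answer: $\frac{192512}{339} \approx 567.88$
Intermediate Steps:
$s{\left(X,d \right)} = \frac{8}{3} - \frac{X d}{3}$
$B = \frac{9}{113}$ ($B = \left(30 - 39\right) \left(- \frac{1}{113}\right) = \left(-9\right) \left(- \frac{1}{113}\right) = \frac{9}{113} \approx 0.079646$)
$\left(B + s{\left(9,-5 \right)}\right) 32 = \left(\frac{9}{113} - \left(- \frac{8}{3} + 3 \left(-5\right)\right)\right) 32 = \left(\frac{9}{113} + \left(\frac{8}{3} + 15\right)\right) 32 = \left(\frac{9}{113} + \frac{53}{3}\right) 32 = \frac{6016}{339} \cdot 32 = \frac{192512}{339}$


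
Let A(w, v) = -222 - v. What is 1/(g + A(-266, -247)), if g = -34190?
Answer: -1/34165 ≈ -2.9270e-5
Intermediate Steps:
1/(g + A(-266, -247)) = 1/(-34190 + (-222 - 1*(-247))) = 1/(-34190 + (-222 + 247)) = 1/(-34190 + 25) = 1/(-34165) = -1/34165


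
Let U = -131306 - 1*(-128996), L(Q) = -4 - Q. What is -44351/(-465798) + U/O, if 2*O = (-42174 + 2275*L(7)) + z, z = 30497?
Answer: 69995503/316587374 ≈ 0.22109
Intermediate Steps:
U = -2310 (U = -131306 + 128996 = -2310)
O = -18351 (O = ((-42174 + 2275*(-4 - 1*7)) + 30497)/2 = ((-42174 + 2275*(-4 - 7)) + 30497)/2 = ((-42174 + 2275*(-11)) + 30497)/2 = ((-42174 - 25025) + 30497)/2 = (-67199 + 30497)/2 = (½)*(-36702) = -18351)
-44351/(-465798) + U/O = -44351/(-465798) - 2310/(-18351) = -44351*(-1/465798) - 2310*(-1/18351) = 44351/465798 + 770/6117 = 69995503/316587374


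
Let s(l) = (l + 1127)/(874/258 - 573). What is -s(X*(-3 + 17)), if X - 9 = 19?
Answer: 195951/73480 ≈ 2.6667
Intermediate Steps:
X = 28 (X = 9 + 19 = 28)
s(l) = -145383/73480 - 129*l/73480 (s(l) = (1127 + l)/(874*(1/258) - 573) = (1127 + l)/(437/129 - 573) = (1127 + l)/(-73480/129) = (1127 + l)*(-129/73480) = -145383/73480 - 129*l/73480)
-s(X*(-3 + 17)) = -(-145383/73480 - 903*(-3 + 17)/18370) = -(-145383/73480 - 903*14/18370) = -(-145383/73480 - 129/73480*392) = -(-145383/73480 - 6321/9185) = -1*(-195951/73480) = 195951/73480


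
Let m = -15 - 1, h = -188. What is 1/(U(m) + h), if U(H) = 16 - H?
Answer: -1/156 ≈ -0.0064103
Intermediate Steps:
m = -16
1/(U(m) + h) = 1/((16 - 1*(-16)) - 188) = 1/((16 + 16) - 188) = 1/(32 - 188) = 1/(-156) = -1/156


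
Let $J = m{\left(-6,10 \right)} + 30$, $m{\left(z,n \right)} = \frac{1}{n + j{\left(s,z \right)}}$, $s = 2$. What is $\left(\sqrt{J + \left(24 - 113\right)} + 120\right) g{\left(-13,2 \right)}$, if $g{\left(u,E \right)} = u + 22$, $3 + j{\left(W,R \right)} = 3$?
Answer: $1080 + \frac{9 i \sqrt{5890}}{10} \approx 1080.0 + 69.072 i$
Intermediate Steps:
$j{\left(W,R \right)} = 0$ ($j{\left(W,R \right)} = -3 + 3 = 0$)
$m{\left(z,n \right)} = \frac{1}{n}$ ($m{\left(z,n \right)} = \frac{1}{n + 0} = \frac{1}{n}$)
$J = \frac{301}{10}$ ($J = \frac{1}{10} + 30 = \frac{301}{10} \approx 30.1$)
$g{\left(u,E \right)} = 22 + u$
$\left(\sqrt{J + \left(24 - 113\right)} + 120\right) g{\left(-13,2 \right)} = \left(\sqrt{\frac{301}{10} + \left(24 - 113\right)} + 120\right) \left(22 - 13\right) = \left(\sqrt{\frac{301}{10} + \left(24 - 113\right)} + 120\right) 9 = \left(\sqrt{\frac{301}{10} - 89} + 120\right) 9 = \left(\sqrt{- \frac{589}{10}} + 120\right) 9 = \left(\frac{i \sqrt{5890}}{10} + 120\right) 9 = \left(120 + \frac{i \sqrt{5890}}{10}\right) 9 = 1080 + \frac{9 i \sqrt{5890}}{10}$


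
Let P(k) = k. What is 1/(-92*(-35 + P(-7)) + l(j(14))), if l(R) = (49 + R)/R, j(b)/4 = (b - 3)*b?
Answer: 88/340127 ≈ 0.00025873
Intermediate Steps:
j(b) = 4*b*(-3 + b) (j(b) = 4*((b - 3)*b) = 4*((-3 + b)*b) = 4*(b*(-3 + b)) = 4*b*(-3 + b))
l(R) = (49 + R)/R
1/(-92*(-35 + P(-7)) + l(j(14))) = 1/(-92*(-35 - 7) + (49 + 4*14*(-3 + 14))/((4*14*(-3 + 14)))) = 1/(-92*(-42) + (49 + 4*14*11)/((4*14*11))) = 1/(3864 + (49 + 616)/616) = 1/(3864 + (1/616)*665) = 1/(3864 + 95/88) = 1/(340127/88) = 88/340127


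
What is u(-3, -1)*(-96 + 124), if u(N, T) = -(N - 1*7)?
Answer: 280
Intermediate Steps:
u(N, T) = 7 - N (u(N, T) = -(N - 7) = -(-7 + N) = 7 - N)
u(-3, -1)*(-96 + 124) = (7 - 1*(-3))*(-96 + 124) = (7 + 3)*28 = 10*28 = 280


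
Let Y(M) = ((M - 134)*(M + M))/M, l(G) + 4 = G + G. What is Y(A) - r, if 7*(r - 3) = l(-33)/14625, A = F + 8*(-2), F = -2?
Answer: -897973/2925 ≈ -307.00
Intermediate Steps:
l(G) = -4 + 2*G (l(G) = -4 + (G + G) = -4 + 2*G)
A = -18 (A = -2 + 8*(-2) = -2 - 16 = -18)
Y(M) = -268 + 2*M (Y(M) = ((-134 + M)*(2*M))/M = (2*M*(-134 + M))/M = -268 + 2*M)
r = 8773/2925 (r = 3 + ((-4 + 2*(-33))/14625)/7 = 3 + ((-4 - 66)*(1/14625))/7 = 3 + (-70*1/14625)/7 = 3 + (⅐)*(-14/2925) = 3 - 2/2925 = 8773/2925 ≈ 2.9993)
Y(A) - r = (-268 + 2*(-18)) - 1*8773/2925 = (-268 - 36) - 8773/2925 = -304 - 8773/2925 = -897973/2925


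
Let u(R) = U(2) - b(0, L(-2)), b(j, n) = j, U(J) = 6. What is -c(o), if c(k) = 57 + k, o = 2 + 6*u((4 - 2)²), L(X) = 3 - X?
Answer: -95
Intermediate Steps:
u(R) = 6 (u(R) = 6 - 1*0 = 6 + 0 = 6)
o = 38 (o = 2 + 6*6 = 2 + 36 = 38)
-c(o) = -(57 + 38) = -1*95 = -95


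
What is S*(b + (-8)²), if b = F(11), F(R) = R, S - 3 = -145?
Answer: -10650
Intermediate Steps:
S = -142 (S = 3 - 145 = -142)
b = 11
S*(b + (-8)²) = -142*(11 + (-8)²) = -142*(11 + 64) = -142*75 = -10650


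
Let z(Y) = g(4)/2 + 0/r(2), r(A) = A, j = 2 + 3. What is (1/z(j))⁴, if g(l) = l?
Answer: 1/16 ≈ 0.062500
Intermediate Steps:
j = 5
z(Y) = 2 (z(Y) = 4/2 + 0/2 = 4*(½) + 0*(½) = 2 + 0 = 2)
(1/z(j))⁴ = (1/2)⁴ = (½)⁴ = 1/16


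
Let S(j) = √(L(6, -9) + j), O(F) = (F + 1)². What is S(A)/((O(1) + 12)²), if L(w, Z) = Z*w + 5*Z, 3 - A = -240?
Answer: 3/64 ≈ 0.046875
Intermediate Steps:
A = 243 (A = 3 - 1*(-240) = 3 + 240 = 243)
O(F) = (1 + F)²
L(w, Z) = 5*Z + Z*w
S(j) = √(-99 + j) (S(j) = √(-9*(5 + 6) + j) = √(-9*11 + j) = √(-99 + j))
S(A)/((O(1) + 12)²) = √(-99 + 243)/(((1 + 1)² + 12)²) = √144/((2² + 12)²) = 12/((4 + 12)²) = 12/(16²) = 12/256 = 12*(1/256) = 3/64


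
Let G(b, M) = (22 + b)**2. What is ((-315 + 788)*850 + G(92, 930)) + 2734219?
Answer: 3149265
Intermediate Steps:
((-315 + 788)*850 + G(92, 930)) + 2734219 = ((-315 + 788)*850 + (22 + 92)**2) + 2734219 = (473*850 + 114**2) + 2734219 = (402050 + 12996) + 2734219 = 415046 + 2734219 = 3149265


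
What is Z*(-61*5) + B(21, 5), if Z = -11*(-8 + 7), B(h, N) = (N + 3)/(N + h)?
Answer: -43611/13 ≈ -3354.7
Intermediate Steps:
B(h, N) = (3 + N)/(N + h)
Z = 11 (Z = -11*(-1) = 11)
Z*(-61*5) + B(21, 5) = 11*(-61*5) + (3 + 5)/(5 + 21) = 11*(-305) + 8/26 = -3355 + (1/26)*8 = -3355 + 4/13 = -43611/13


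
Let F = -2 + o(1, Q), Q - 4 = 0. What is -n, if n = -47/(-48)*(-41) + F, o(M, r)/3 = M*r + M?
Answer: 1303/48 ≈ 27.146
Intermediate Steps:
Q = 4 (Q = 4 + 0 = 4)
o(M, r) = 3*M + 3*M*r (o(M, r) = 3*(M*r + M) = 3*(M + M*r) = 3*M + 3*M*r)
F = 13 (F = -2 + 3*1*(1 + 4) = -2 + 3*1*5 = -2 + 15 = 13)
n = -1303/48 (n = -47/(-48)*(-41) + 13 = -47*(-1/48)*(-41) + 13 = (47/48)*(-41) + 13 = -1927/48 + 13 = -1303/48 ≈ -27.146)
-n = -1*(-1303/48) = 1303/48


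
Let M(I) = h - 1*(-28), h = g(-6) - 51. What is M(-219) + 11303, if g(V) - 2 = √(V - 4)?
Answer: 11282 + I*√10 ≈ 11282.0 + 3.1623*I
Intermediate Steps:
g(V) = 2 + √(-4 + V) (g(V) = 2 + √(V - 4) = 2 + √(-4 + V))
h = -49 + I*√10 (h = (2 + √(-4 - 6)) - 51 = (2 + √(-10)) - 51 = (2 + I*√10) - 51 = -49 + I*√10 ≈ -49.0 + 3.1623*I)
M(I) = -21 + I*√10 (M(I) = (-49 + I*√10) - 1*(-28) = (-49 + I*√10) + 28 = -21 + I*√10)
M(-219) + 11303 = (-21 + I*√10) + 11303 = 11282 + I*√10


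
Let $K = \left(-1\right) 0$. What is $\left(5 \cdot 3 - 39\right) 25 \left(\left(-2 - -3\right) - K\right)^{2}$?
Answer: $-600$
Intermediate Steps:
$K = 0$
$\left(5 \cdot 3 - 39\right) 25 \left(\left(-2 - -3\right) - K\right)^{2} = \left(5 \cdot 3 - 39\right) 25 \left(\left(-2 - -3\right) - 0\right)^{2} = \left(15 - 39\right) 25 \left(\left(-2 + 3\right) + 0\right)^{2} = \left(-24\right) 25 \left(1 + 0\right)^{2} = - 600 \cdot 1^{2} = \left(-600\right) 1 = -600$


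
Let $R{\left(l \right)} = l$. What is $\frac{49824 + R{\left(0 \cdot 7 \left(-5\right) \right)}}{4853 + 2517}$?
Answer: $\frac{24912}{3685} \approx 6.7604$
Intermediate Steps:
$\frac{49824 + R{\left(0 \cdot 7 \left(-5\right) \right)}}{4853 + 2517} = \frac{49824 + 0 \cdot 7 \left(-5\right)}{4853 + 2517} = \frac{49824 + 0 \left(-5\right)}{7370} = \left(49824 + 0\right) \frac{1}{7370} = 49824 \cdot \frac{1}{7370} = \frac{24912}{3685}$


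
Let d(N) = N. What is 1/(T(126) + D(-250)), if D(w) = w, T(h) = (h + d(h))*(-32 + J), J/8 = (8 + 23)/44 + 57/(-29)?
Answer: -319/3463102 ≈ -9.2114e-5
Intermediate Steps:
J = -3218/319 (J = 8*((8 + 23)/44 + 57/(-29)) = 8*(31*(1/44) + 57*(-1/29)) = 8*(31/44 - 57/29) = 8*(-1609/1276) = -3218/319 ≈ -10.088)
T(h) = -26852*h/319 (T(h) = (h + h)*(-32 - 3218/319) = (2*h)*(-13426/319) = -26852*h/319)
1/(T(126) + D(-250)) = 1/(-26852/319*126 - 250) = 1/(-3383352/319 - 250) = 1/(-3463102/319) = -319/3463102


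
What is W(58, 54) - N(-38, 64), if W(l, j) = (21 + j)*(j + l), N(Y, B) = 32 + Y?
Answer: 8406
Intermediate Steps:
W(58, 54) - N(-38, 64) = (54² + 21*54 + 21*58 + 54*58) - (32 - 38) = (2916 + 1134 + 1218 + 3132) - 1*(-6) = 8400 + 6 = 8406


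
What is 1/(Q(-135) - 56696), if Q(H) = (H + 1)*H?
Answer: -1/38606 ≈ -2.5903e-5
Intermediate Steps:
Q(H) = H*(1 + H) (Q(H) = (1 + H)*H = H*(1 + H))
1/(Q(-135) - 56696) = 1/(-135*(1 - 135) - 56696) = 1/(-135*(-134) - 56696) = 1/(18090 - 56696) = 1/(-38606) = -1/38606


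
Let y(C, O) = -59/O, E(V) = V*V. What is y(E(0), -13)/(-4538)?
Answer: -59/58994 ≈ -0.0010001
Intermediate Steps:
E(V) = V**2
y(E(0), -13)/(-4538) = -59/(-13)/(-4538) = -59*(-1/13)*(-1/4538) = (59/13)*(-1/4538) = -59/58994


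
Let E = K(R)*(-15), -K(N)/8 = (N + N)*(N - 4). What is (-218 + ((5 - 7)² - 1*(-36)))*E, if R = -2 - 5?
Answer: -3289440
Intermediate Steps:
R = -7
K(N) = -16*N*(-4 + N) (K(N) = -8*(N + N)*(N - 4) = -8*2*N*(-4 + N) = -16*N*(-4 + N))
E = 18480 (E = (16*(-7)*(4 - 1*(-7)))*(-15) = (16*(-7)*(4 + 7))*(-15) = (16*(-7)*11)*(-15) = -1232*(-15) = 18480)
(-218 + ((5 - 7)² - 1*(-36)))*E = (-218 + ((5 - 7)² - 1*(-36)))*18480 = (-218 + ((-2)² + 36))*18480 = (-218 + (4 + 36))*18480 = (-218 + 40)*18480 = -178*18480 = -3289440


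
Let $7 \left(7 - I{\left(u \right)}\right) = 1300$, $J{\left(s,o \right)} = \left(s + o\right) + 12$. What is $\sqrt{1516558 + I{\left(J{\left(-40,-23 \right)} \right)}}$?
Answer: $\frac{\sqrt{74302585}}{7} \approx 1231.4$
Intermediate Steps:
$J{\left(s,o \right)} = 12 + o + s$ ($J{\left(s,o \right)} = \left(o + s\right) + 12 = 12 + o + s$)
$I{\left(u \right)} = - \frac{1251}{7}$ ($I{\left(u \right)} = 7 - \frac{1300}{7} = - \frac{1251}{7}$)
$\sqrt{1516558 + I{\left(J{\left(-40,-23 \right)} \right)}} = \sqrt{1516558 - \frac{1251}{7}} = \sqrt{\frac{10614655}{7}} = \frac{\sqrt{74302585}}{7}$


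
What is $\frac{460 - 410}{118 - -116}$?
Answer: $\frac{25}{117} \approx 0.21368$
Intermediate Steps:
$\frac{460 - 410}{118 - -116} = \frac{50}{118 + 116} = \frac{50}{234} = 50 \cdot \frac{1}{234} = \frac{25}{117}$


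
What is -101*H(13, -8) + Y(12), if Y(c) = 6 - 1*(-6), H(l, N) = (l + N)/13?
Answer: -349/13 ≈ -26.846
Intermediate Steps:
H(l, N) = N/13 + l/13 (H(l, N) = (N + l)*(1/13) = N/13 + l/13)
Y(c) = 12 (Y(c) = 6 + 6 = 12)
-101*H(13, -8) + Y(12) = -101*((1/13)*(-8) + (1/13)*13) + 12 = -101*(-8/13 + 1) + 12 = -101*5/13 + 12 = -505/13 + 12 = -349/13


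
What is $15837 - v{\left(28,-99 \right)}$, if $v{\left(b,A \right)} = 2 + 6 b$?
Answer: $15667$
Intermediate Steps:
$15837 - v{\left(28,-99 \right)} = 15837 - \left(2 + 6 \cdot 28\right) = 15837 - \left(2 + 168\right) = 15837 - 170 = 15667$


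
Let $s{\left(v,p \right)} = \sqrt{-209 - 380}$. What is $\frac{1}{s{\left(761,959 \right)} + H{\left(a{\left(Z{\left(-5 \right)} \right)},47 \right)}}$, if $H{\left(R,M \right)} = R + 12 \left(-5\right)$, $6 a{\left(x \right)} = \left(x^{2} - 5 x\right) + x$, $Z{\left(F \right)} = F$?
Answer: $- \frac{210}{13381} - \frac{4 i \sqrt{589}}{13381} \approx -0.015694 - 0.0072549 i$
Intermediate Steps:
$a{\left(x \right)} = - \frac{2 x}{3} + \frac{x^{2}}{6}$ ($a{\left(x \right)} = \frac{\left(x^{2} - 5 x\right) + x}{6} = \frac{x^{2} - 4 x}{6} = - \frac{2 x}{3} + \frac{x^{2}}{6}$)
$s{\left(v,p \right)} = i \sqrt{589}$ ($s{\left(v,p \right)} = \sqrt{-589} = i \sqrt{589}$)
$H{\left(R,M \right)} = -60 + R$ ($H{\left(R,M \right)} = R - 60 = -60 + R$)
$\frac{1}{s{\left(761,959 \right)} + H{\left(a{\left(Z{\left(-5 \right)} \right)},47 \right)}} = \frac{1}{i \sqrt{589} - \left(60 + \frac{5 \left(-4 - 5\right)}{6}\right)} = \frac{1}{i \sqrt{589} - \left(60 + \frac{5}{6} \left(-9\right)\right)} = \frac{1}{i \sqrt{589} + \left(-60 + \frac{15}{2}\right)} = \frac{1}{i \sqrt{589} - \frac{105}{2}} = \frac{1}{- \frac{105}{2} + i \sqrt{589}}$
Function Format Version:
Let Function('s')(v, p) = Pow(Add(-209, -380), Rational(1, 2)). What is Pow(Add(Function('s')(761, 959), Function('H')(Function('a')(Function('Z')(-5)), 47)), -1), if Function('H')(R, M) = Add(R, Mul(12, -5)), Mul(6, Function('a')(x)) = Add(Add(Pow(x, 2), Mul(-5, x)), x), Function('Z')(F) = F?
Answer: Add(Rational(-210, 13381), Mul(Rational(-4, 13381), I, Pow(589, Rational(1, 2)))) ≈ Add(-0.015694, Mul(-0.0072549, I))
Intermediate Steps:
Function('a')(x) = Add(Mul(Rational(-2, 3), x), Mul(Rational(1, 6), Pow(x, 2))) (Function('a')(x) = Mul(Rational(1, 6), Add(Add(Pow(x, 2), Mul(-5, x)), x)) = Mul(Rational(1, 6), Add(Pow(x, 2), Mul(-4, x))) = Add(Mul(Rational(-2, 3), x), Mul(Rational(1, 6), Pow(x, 2))))
Function('s')(v, p) = Mul(I, Pow(589, Rational(1, 2))) (Function('s')(v, p) = Pow(-589, Rational(1, 2)) = Mul(I, Pow(589, Rational(1, 2))))
Function('H')(R, M) = Add(-60, R) (Function('H')(R, M) = Add(R, -60) = Add(-60, R))
Pow(Add(Function('s')(761, 959), Function('H')(Function('a')(Function('Z')(-5)), 47)), -1) = Pow(Add(Mul(I, Pow(589, Rational(1, 2))), Add(-60, Mul(Rational(1, 6), -5, Add(-4, -5)))), -1) = Pow(Add(Mul(I, Pow(589, Rational(1, 2))), Add(-60, Mul(Rational(1, 6), -5, -9))), -1) = Pow(Add(Mul(I, Pow(589, Rational(1, 2))), Add(-60, Rational(15, 2))), -1) = Pow(Add(Mul(I, Pow(589, Rational(1, 2))), Rational(-105, 2)), -1) = Pow(Add(Rational(-105, 2), Mul(I, Pow(589, Rational(1, 2)))), -1)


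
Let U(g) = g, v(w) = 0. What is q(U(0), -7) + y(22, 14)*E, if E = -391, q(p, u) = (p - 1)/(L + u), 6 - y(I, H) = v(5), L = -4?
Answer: -25805/11 ≈ -2345.9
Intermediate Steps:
y(I, H) = 6 (y(I, H) = 6 - 1*0 = 6 + 0 = 6)
q(p, u) = (-1 + p)/(-4 + u) (q(p, u) = (p - 1)/(-4 + u) = (-1 + p)/(-4 + u))
q(U(0), -7) + y(22, 14)*E = (-1 + 0)/(-4 - 7) + 6*(-391) = -1/(-11) - 2346 = -1/11*(-1) - 2346 = 1/11 - 2346 = -25805/11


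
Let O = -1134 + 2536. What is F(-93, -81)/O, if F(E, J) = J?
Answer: -81/1402 ≈ -0.057775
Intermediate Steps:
O = 1402
F(-93, -81)/O = -81/1402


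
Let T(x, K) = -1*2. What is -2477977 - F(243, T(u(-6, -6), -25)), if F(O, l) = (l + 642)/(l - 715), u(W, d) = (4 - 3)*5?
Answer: -1776708869/717 ≈ -2.4780e+6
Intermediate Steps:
u(W, d) = 5 (u(W, d) = 1*5 = 5)
T(x, K) = -2
F(O, l) = (642 + l)/(-715 + l)
-2477977 - F(243, T(u(-6, -6), -25)) = -2477977 - (642 - 2)/(-715 - 2) = -2477977 - 640/(-717) = -2477977 - (-1)*640/717 = -2477977 - 1*(-640/717) = -2477977 + 640/717 = -1776708869/717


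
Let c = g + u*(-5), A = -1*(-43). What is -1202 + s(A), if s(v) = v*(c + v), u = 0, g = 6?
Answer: 905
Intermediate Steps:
A = 43
c = 6 (c = 6 + 0*(-5) = 6 + 0 = 6)
s(v) = v*(6 + v)
-1202 + s(A) = -1202 + 43*(6 + 43) = -1202 + 43*49 = -1202 + 2107 = 905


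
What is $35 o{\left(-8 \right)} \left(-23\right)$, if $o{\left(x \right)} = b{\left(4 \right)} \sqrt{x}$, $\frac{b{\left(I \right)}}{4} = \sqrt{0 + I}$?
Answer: $- 12880 i \sqrt{2} \approx - 18215.0 i$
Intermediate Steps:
$b{\left(I \right)} = 4 \sqrt{I}$ ($b{\left(I \right)} = 4 \sqrt{0 + I} = 4 \sqrt{I}$)
$o{\left(x \right)} = 8 \sqrt{x}$ ($o{\left(x \right)} = 4 \sqrt{4} \sqrt{x} = 4 \cdot 2 \sqrt{x} = 8 \sqrt{x}$)
$35 o{\left(-8 \right)} \left(-23\right) = 35 \cdot 8 \sqrt{-8} \left(-23\right) = 35 \cdot 8 \cdot 2 i \sqrt{2} \left(-23\right) = 35 \cdot 16 i \sqrt{2} \left(-23\right) = 560 i \sqrt{2} \left(-23\right) = - 12880 i \sqrt{2}$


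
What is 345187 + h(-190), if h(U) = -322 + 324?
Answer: 345189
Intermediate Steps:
h(U) = 2
345187 + h(-190) = 345187 + 2 = 345189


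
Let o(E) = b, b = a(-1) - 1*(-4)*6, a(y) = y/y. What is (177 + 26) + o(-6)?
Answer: 228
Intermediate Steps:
a(y) = 1
b = 25 (b = 1 - 1*(-4)*6 = 1 + 4*6 = 1 + 24 = 25)
o(E) = 25
(177 + 26) + o(-6) = (177 + 26) + 25 = 203 + 25 = 228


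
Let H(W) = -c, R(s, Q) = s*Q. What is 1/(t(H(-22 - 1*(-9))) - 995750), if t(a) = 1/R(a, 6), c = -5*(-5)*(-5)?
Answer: -750/746812499 ≈ -1.0043e-6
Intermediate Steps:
c = -125 (c = 25*(-5) = -125)
R(s, Q) = Q*s
H(W) = 125 (H(W) = -1*(-125) = 125)
t(a) = 1/(6*a)
1/(t(H(-22 - 1*(-9))) - 995750) = 1/((⅙)/125 - 995750) = 1/((⅙)*(1/125) - 995750) = 1/(1/750 - 995750) = 1/(-746812499/750) = -750/746812499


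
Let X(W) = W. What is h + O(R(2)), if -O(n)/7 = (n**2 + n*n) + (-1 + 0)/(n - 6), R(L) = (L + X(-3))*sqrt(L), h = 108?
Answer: 1339/17 + 7*sqrt(2)/34 ≈ 79.056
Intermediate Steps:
R(L) = sqrt(L)*(-3 + L) (R(L) = (L - 3)*sqrt(L) = (-3 + L)*sqrt(L) = sqrt(L)*(-3 + L))
O(n) = -14*n**2 + 7/(-6 + n) (O(n) = -7*((n**2 + n*n) + (-1 + 0)/(n - 6)) = -7*((n**2 + n**2) - 1/(-6 + n)) = -7*(2*n**2 - 1/(-6 + n)) = -7*(-1/(-6 + n) + 2*n**2) = -14*n**2 + 7/(-6 + n))
h + O(R(2)) = 108 + 7*(1 - 2*2*sqrt(2)*(-3 + 2)**3 + 12*(sqrt(2)*(-3 + 2))**2)/(-6 + sqrt(2)*(-3 + 2)) = 108 + 7*(1 - 2*(-2*sqrt(2)) + 12*(sqrt(2)*(-1))**2)/(-6 + sqrt(2)*(-1)) = 108 + 7*(1 - 2*(-2*sqrt(2)) + 12*(-sqrt(2))**2)/(-6 - sqrt(2)) = 108 + 7*(1 - (-4)*sqrt(2) + 12*2)/(-6 - sqrt(2)) = 108 + 7*(1 + 4*sqrt(2) + 24)/(-6 - sqrt(2)) = 108 + 7*(25 + 4*sqrt(2))/(-6 - sqrt(2))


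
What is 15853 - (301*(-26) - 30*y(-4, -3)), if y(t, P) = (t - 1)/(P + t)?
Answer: 165903/7 ≈ 23700.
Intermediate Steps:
y(t, P) = (-1 + t)/(P + t)
15853 - (301*(-26) - 30*y(-4, -3)) = 15853 - (301*(-26) - 30*(-1 - 4)/(-3 - 4)) = 15853 - (-7826 - 30*(-5)/(-7)) = 15853 - (-7826 - (-30)*(-5)/7) = 15853 - (-7826 - 30*5/7) = 15853 - (-7826 - 150/7) = 15853 - 1*(-54932/7) = 15853 + 54932/7 = 165903/7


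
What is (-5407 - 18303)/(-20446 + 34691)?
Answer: -4742/2849 ≈ -1.6644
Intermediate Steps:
(-5407 - 18303)/(-20446 + 34691) = -23710/14245 = -23710*1/14245 = -4742/2849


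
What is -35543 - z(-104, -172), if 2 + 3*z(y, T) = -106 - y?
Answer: -106625/3 ≈ -35542.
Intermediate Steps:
z(y, T) = -36 - y/3 (z(y, T) = -⅔ + (-106 - y)/3 = -⅔ + (-106/3 - y/3) = -36 - y/3)
-35543 - z(-104, -172) = -35543 - (-36 - ⅓*(-104)) = -35543 - (-36 + 104/3) = -35543 - 1*(-4/3) = -35543 + 4/3 = -106625/3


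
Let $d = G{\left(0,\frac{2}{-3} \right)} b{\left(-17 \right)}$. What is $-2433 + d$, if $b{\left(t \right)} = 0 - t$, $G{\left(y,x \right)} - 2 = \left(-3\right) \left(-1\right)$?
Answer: $-2348$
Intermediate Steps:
$G{\left(y,x \right)} = 5$ ($G{\left(y,x \right)} = 2 - -3 = 2 + 3 = 5$)
$b{\left(t \right)} = - t$
$d = 85$ ($d = 5 \left(\left(-1\right) \left(-17\right)\right) = 5 \cdot 17 = 85$)
$-2433 + d = -2433 + 85 = -2348$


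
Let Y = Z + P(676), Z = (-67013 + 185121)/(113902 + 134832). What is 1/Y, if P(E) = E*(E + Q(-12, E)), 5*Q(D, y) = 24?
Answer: 621835/286181696438 ≈ 2.1729e-6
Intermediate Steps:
Q(D, y) = 24/5 (Q(D, y) = (⅕)*24 = 24/5)
Z = 59054/124367 (Z = 118108/248734 = 118108*(1/248734) = 59054/124367 ≈ 0.47484)
P(E) = E*(24/5 + E) (P(E) = E*(E + 24/5) = E*(24/5 + E))
Y = 286181696438/621835 (Y = 59054/124367 + (⅕)*676*(24 + 5*676) = 59054/124367 + (⅕)*676*(24 + 3380) = 59054/124367 + (⅕)*676*3404 = 59054/124367 + 2301104/5 = 286181696438/621835 ≈ 4.6022e+5)
1/Y = 1/(286181696438/621835) = 621835/286181696438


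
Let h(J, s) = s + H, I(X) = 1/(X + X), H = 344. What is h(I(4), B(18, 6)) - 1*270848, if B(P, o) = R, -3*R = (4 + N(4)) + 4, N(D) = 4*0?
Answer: -811520/3 ≈ -2.7051e+5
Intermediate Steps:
N(D) = 0
R = -8/3 (R = -((4 + 0) + 4)/3 = -(4 + 4)/3 = -⅓*8 = -8/3 ≈ -2.6667)
B(P, o) = -8/3
I(X) = 1/(2*X)
h(J, s) = 344 + s (h(J, s) = s + 344 = 344 + s)
h(I(4), B(18, 6)) - 1*270848 = (344 - 8/3) - 1*270848 = 1024/3 - 270848 = -811520/3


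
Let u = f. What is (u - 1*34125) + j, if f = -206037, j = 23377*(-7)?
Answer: -403801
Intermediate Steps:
j = -163639
u = -206037
(u - 1*34125) + j = (-206037 - 1*34125) - 163639 = (-206037 - 34125) - 163639 = -240162 - 163639 = -403801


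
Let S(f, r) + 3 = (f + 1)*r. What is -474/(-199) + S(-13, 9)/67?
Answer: 9669/13333 ≈ 0.72519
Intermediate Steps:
S(f, r) = -3 + r*(1 + f) (S(f, r) = -3 + (f + 1)*r = -3 + (1 + f)*r = -3 + r*(1 + f))
-474/(-199) + S(-13, 9)/67 = -474/(-199) + (-3 + 9 - 13*9)/67 = -474*(-1/199) + (-3 + 9 - 117)*(1/67) = 474/199 - 111*1/67 = 474/199 - 111/67 = 9669/13333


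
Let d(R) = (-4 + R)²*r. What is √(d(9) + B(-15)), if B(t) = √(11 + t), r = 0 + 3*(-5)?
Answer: √(-375 + 2*I) ≈ 0.05164 + 19.365*I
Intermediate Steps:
r = -15 (r = 0 - 15 = -15)
d(R) = -15*(-4 + R)² (d(R) = (-4 + R)²*(-15) = -15*(-4 + R)²)
√(d(9) + B(-15)) = √(-15*(-4 + 9)² + √(11 - 15)) = √(-15*5² + √(-4)) = √(-15*25 + 2*I) = √(-375 + 2*I)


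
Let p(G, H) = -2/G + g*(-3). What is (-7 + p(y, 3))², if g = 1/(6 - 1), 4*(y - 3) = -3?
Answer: 145924/2025 ≈ 72.061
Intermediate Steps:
y = 9/4 (y = 3 + (¼)*(-3) = 3 - ¾ = 9/4 ≈ 2.2500)
g = ⅕ (g = 1/5 = ⅕ ≈ 0.20000)
p(G, H) = -⅗ - 2/G (p(G, H) = -2/G + (⅕)*(-3) = -2/G - ⅗ = -⅗ - 2/G)
(-7 + p(y, 3))² = (-7 + (-⅗ - 2/9/4))² = (-7 + (-⅗ - 2*4/9))² = (-7 + (-⅗ - 8/9))² = (-7 - 67/45)² = (-382/45)² = 145924/2025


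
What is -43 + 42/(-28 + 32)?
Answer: -65/2 ≈ -32.500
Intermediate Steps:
-43 + 42/(-28 + 32) = -43 + 42/4 = -43 + 42*(¼) = -43 + 21/2 = -65/2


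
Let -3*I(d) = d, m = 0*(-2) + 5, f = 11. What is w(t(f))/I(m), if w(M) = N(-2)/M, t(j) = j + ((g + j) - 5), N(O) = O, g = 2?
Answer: 6/95 ≈ 0.063158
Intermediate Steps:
m = 5 (m = 0 + 5 = 5)
t(j) = -3 + 2*j (t(j) = j + ((2 + j) - 5) = j + (-3 + j) = -3 + 2*j)
I(d) = -d/3
w(M) = -2/M
w(t(f))/I(m) = (-2/(-3 + 2*11))/((-⅓*5)) = (-2/(-3 + 22))/(-5/3) = -2/19*(-⅗) = 6/95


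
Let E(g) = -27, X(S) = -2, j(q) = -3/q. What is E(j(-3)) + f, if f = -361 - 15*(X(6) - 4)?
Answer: -298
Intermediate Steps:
f = -271 (f = -361 - 15*(-2 - 4) = -361 - 15*(-6) = -361 - 1*(-90) = -361 + 90 = -271)
E(j(-3)) + f = -27 - 271 = -298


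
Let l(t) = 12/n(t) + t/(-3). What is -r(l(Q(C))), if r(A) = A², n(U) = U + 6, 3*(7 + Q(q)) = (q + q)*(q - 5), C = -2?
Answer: -22201/50625 ≈ -0.43854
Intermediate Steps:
Q(q) = -7 + 2*q*(-5 + q)/3 (Q(q) = -7 + ((q + q)*(q - 5))/3 = -7 + ((2*q)*(-5 + q))/3 = -7 + (2*q*(-5 + q))/3 = -7 + 2*q*(-5 + q)/3)
n(U) = 6 + U
l(t) = 12/(6 + t) - t/3 (l(t) = 12/(6 + t) + t/(-3) = 12/(6 + t) + t*(-⅓) = 12/(6 + t) - t/3)
-r(l(Q(C))) = -((36 - (-7 - 10/3*(-2) + (⅔)*(-2)²)*(6 + (-7 - 10/3*(-2) + (⅔)*(-2)²)))/(3*(6 + (-7 - 10/3*(-2) + (⅔)*(-2)²))))² = -((36 - (-7 + 20/3 + (⅔)*4)*(6 + (-7 + 20/3 + (⅔)*4)))/(3*(6 + (-7 + 20/3 + (⅔)*4))))² = -((36 - (-7 + 20/3 + 8/3)*(6 + (-7 + 20/3 + 8/3)))/(3*(6 + (-7 + 20/3 + 8/3))))² = -((36 - 1*7/3*(6 + 7/3))/(3*(6 + 7/3)))² = -((36 - 1*7/3*25/3)/(3*(25/3)))² = -((⅓)*(3/25)*(36 - 175/9))² = -((⅓)*(3/25)*(149/9))² = -(149/225)² = -1*22201/50625 = -22201/50625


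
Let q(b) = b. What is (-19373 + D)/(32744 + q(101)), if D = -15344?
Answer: -34717/32845 ≈ -1.0570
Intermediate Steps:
(-19373 + D)/(32744 + q(101)) = (-19373 - 15344)/(32744 + 101) = -34717/32845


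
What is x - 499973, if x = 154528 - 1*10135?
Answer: -355580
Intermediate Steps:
x = 144393 (x = 154528 - 10135 = 144393)
x - 499973 = 144393 - 499973 = -355580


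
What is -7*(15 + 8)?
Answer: -161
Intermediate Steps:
-7*(15 + 8) = -7*23 = -161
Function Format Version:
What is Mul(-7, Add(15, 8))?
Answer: -161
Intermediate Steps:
Mul(-7, Add(15, 8)) = Mul(-7, 23) = -161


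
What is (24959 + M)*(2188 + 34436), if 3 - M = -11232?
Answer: 1325569056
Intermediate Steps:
M = 11235 (M = 3 - 1*(-11232) = 3 + 11232 = 11235)
(24959 + M)*(2188 + 34436) = (24959 + 11235)*(2188 + 34436) = 36194*36624 = 1325569056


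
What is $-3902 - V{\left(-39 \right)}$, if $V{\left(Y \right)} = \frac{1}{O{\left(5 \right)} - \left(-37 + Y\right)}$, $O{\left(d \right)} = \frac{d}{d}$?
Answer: $- \frac{300455}{77} \approx -3902.0$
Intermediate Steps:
$O{\left(d \right)} = 1$
$V{\left(Y \right)} = \frac{1}{38 - Y}$ ($V{\left(Y \right)} = \frac{1}{1 - \left(-37 + Y\right)} = \frac{1}{38 - Y}$)
$-3902 - V{\left(-39 \right)} = -3902 - \frac{1}{38 - -39} = -3902 - \frac{1}{38 + 39} = -3902 - \frac{1}{77} = - \frac{300455}{77}$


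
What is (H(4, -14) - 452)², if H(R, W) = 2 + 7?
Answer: 196249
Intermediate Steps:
H(R, W) = 9
(H(4, -14) - 452)² = (9 - 452)² = (-443)² = 196249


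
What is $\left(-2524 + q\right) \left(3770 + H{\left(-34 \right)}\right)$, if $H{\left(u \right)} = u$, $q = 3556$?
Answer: $3855552$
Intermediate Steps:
$\left(-2524 + q\right) \left(3770 + H{\left(-34 \right)}\right) = \left(-2524 + 3556\right) \left(3770 - 34\right) = 1032 \cdot 3736 = 3855552$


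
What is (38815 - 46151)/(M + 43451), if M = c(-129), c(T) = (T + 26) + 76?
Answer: -917/5428 ≈ -0.16894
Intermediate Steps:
c(T) = 102 + T (c(T) = (26 + T) + 76 = 102 + T)
M = -27 (M = 102 - 129 = -27)
(38815 - 46151)/(M + 43451) = (38815 - 46151)/(-27 + 43451) = -7336/43424 = -7336*1/43424 = -917/5428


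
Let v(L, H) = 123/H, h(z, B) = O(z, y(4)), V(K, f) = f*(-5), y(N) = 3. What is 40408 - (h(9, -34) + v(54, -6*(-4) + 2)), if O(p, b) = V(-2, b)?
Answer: 1050875/26 ≈ 40418.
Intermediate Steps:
V(K, f) = -5*f
O(p, b) = -5*b
h(z, B) = -15 (h(z, B) = -5*3 = -15)
40408 - (h(9, -34) + v(54, -6*(-4) + 2)) = 40408 - (-15 + 123/(-6*(-4) + 2)) = 40408 - (-15 + 123/(24 + 2)) = 40408 - (-15 + 123/26) = 40408 - 1*(-267/26) = 40408 + 267/26 = 1050875/26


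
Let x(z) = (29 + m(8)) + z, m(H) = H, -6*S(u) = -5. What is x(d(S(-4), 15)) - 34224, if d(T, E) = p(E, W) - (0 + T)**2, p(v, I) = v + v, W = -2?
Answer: -1229677/36 ≈ -34158.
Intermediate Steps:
S(u) = 5/6 (S(u) = -1/6*(-5) = 5/6)
p(v, I) = 2*v
d(T, E) = -T**2 + 2*E (d(T, E) = 2*E - (0 + T)**2 = 2*E - T**2 = -T**2 + 2*E)
x(z) = 37 + z (x(z) = (29 + 8) + z = 37 + z)
x(d(S(-4), 15)) - 34224 = (37 + (-(5/6)**2 + 2*15)) - 34224 = (37 + (-1*25/36 + 30)) - 34224 = (37 + (-25/36 + 30)) - 34224 = (37 + 1055/36) - 34224 = 2387/36 - 34224 = -1229677/36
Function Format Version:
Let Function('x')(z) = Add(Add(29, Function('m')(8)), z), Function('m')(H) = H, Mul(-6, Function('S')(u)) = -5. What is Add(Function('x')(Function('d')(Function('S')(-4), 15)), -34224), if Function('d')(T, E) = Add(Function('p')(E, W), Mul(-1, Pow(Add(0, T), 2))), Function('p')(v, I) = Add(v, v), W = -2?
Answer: Rational(-1229677, 36) ≈ -34158.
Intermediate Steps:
Function('S')(u) = Rational(5, 6) (Function('S')(u) = Mul(Rational(-1, 6), -5) = Rational(5, 6))
Function('p')(v, I) = Mul(2, v)
Function('d')(T, E) = Add(Mul(-1, Pow(T, 2)), Mul(2, E)) (Function('d')(T, E) = Add(Mul(2, E), Mul(-1, Pow(Add(0, T), 2))) = Add(Mul(2, E), Mul(-1, Pow(T, 2))) = Add(Mul(-1, Pow(T, 2)), Mul(2, E)))
Function('x')(z) = Add(37, z) (Function('x')(z) = Add(Add(29, 8), z) = Add(37, z))
Add(Function('x')(Function('d')(Function('S')(-4), 15)), -34224) = Add(Add(37, Add(Mul(-1, Pow(Rational(5, 6), 2)), Mul(2, 15))), -34224) = Add(Add(37, Add(Mul(-1, Rational(25, 36)), 30)), -34224) = Add(Add(37, Add(Rational(-25, 36), 30)), -34224) = Add(Add(37, Rational(1055, 36)), -34224) = Add(Rational(2387, 36), -34224) = Rational(-1229677, 36)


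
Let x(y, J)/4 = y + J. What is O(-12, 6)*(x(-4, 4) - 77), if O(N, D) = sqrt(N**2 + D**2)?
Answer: -462*sqrt(5) ≈ -1033.1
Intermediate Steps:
x(y, J) = 4*J + 4*y (x(y, J) = 4*(y + J) = 4*(J + y) = 4*J + 4*y)
O(N, D) = sqrt(D**2 + N**2)
O(-12, 6)*(x(-4, 4) - 77) = sqrt(6**2 + (-12)**2)*((4*4 + 4*(-4)) - 77) = sqrt(36 + 144)*((16 - 16) - 77) = sqrt(180)*(0 - 77) = (6*sqrt(5))*(-77) = -462*sqrt(5)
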